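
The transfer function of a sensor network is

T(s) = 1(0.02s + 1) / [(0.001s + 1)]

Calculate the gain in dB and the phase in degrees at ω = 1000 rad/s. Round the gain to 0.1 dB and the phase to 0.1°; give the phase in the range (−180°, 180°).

At ω = 1000 rad/s:
zero (1 + j1000·0.02) = 1 + j20 → |·| ≈ 20.025, ∠ ≈ 87.14°
pole (1 + j1000·0.001) = 1 + j1 → |·| ≈ 1.4142, ∠ ≈ 45.00°
|T| = 1 · 20.025 / (1.4142) ≈ 14.16
Gain = 20 log₁₀(14.16) ≈ 23.02 dB
∠T = (87.14°) − (45.00°) = 42.14°

23.0 dB, 42.1°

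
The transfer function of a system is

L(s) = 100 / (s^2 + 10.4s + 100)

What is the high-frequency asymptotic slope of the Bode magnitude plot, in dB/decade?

-40 dB/decade

Each pole contributes −20 dB/decade at high frequency; each zero contributes +20 dB/decade.
Net: 0 zero(s) − 2 pole(s) → -40 dB/decade.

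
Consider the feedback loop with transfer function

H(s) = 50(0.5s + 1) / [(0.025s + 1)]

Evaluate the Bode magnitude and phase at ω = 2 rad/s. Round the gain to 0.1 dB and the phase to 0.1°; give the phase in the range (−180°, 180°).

At ω = 2 rad/s:
zero (1 + j2·0.5) = 1 + j1 → |·| ≈ 1.4142, ∠ ≈ 45.00°
pole (1 + j2·0.025) = 1 + j0.05 → |·| ≈ 1.0012, ∠ ≈ 2.86°
|H| = 50 · 1.4142 / (1.0012) ≈ 70.625
Gain = 20 log₁₀(70.625) ≈ 36.98 dB
∠H = (45.00°) − (2.86°) = 42.14°

37.0 dB, 42.1°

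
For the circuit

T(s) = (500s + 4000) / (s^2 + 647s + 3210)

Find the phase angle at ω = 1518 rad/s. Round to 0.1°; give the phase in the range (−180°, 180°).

-67.2°

Substitute s = j1518:
Numerator: 500(j1518) + 4000 = 4000 + j759000
Denominator: (j1518)^2 + 647(j1518) + 3210 = -2301114 + j982146
|N| = √(4000² + 759000²) ≈ 7.5901e+05, ∠N ≈ 89.70°
|D| = √(2301114² + 982146²) ≈ 2.5019e+06, ∠D ≈ 156.89°
∠T = 89.70° − 156.89° = -67.19°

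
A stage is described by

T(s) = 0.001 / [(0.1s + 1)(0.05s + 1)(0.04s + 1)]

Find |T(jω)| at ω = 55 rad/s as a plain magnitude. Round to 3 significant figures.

At ω = 55 rad/s:
pole (1 + j55·0.1) = 1 + j5.5 → |·| ≈ 5.5902, ∠ ≈ 79.70°
pole (1 + j55·0.05) = 1 + j2.75 → |·| ≈ 2.9262, ∠ ≈ 70.02°
pole (1 + j55·0.04) = 1 + j2.2 → |·| ≈ 2.4166, ∠ ≈ 65.56°
|T| = 0.001 · 1 / (5.5902 · 2.9262 · 2.4166) ≈ 2.5297e-05

2.53e-05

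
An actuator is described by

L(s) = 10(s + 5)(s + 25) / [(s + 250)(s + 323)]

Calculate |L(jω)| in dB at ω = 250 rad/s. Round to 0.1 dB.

At s = jω = j250:
zero (s+5): 5 + j250 → |·| = √(5²+250²) = √62525 ≈ 250.05, ∠ = arctan(250/5) ≈ 88.85°
zero (s+25): 25 + j250 → |·| = √(25²+250²) = √63125 ≈ 251.25, ∠ = arctan(250/25) ≈ 84.29°
pole (s+250): 250 + j250 → |·| = √(250²+250²) = √125000 ≈ 353.55, ∠ = arctan(250/250) ≈ 45.00°
pole (s+323): 323 + j250 → |·| = √(323²+250²) = √166829 ≈ 408.45, ∠ = arctan(250/323) ≈ 37.74°
|L| = 10 · 62825 / 1.4441e+05 ≈ 4.3505
Gain = 20 log₁₀(4.3505) ≈ 12.77 dB

12.8 dB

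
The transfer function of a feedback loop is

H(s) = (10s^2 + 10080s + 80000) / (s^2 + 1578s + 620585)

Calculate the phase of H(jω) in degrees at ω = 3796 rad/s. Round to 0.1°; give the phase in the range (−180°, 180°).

8.6°

Substitute s = j3796:
Numerator: 10(j3796)^2 + 10080(j3796) + 80000 = -144016160 + j38263680
Denominator: (j3796)^2 + 1578(j3796) + 620585 = -13789031 + j5990088
|N| = √(144016160² + 38263680²) ≈ 1.4901e+08, ∠N ≈ 165.12°
|D| = √(13789031² + 5990088²) ≈ 1.5034e+07, ∠D ≈ 156.52°
∠H = 165.12° − 156.52° = 8.60°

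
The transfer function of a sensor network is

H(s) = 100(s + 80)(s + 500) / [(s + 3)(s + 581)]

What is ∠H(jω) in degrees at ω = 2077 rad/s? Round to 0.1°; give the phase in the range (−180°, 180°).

At s = jω = j2077:
zero (s+80): 80 + j2077 → |·| = √(80²+2077²) = √4320329 ≈ 2078.5, ∠ = arctan(2077/80) ≈ 87.79°
zero (s+500): 500 + j2077 → |·| = √(500²+2077²) = √4563929 ≈ 2136.3, ∠ = arctan(2077/500) ≈ 76.46°
pole (s+3): 3 + j2077 → |·| = √(3²+2077²) = √4313938 ≈ 2077, ∠ = arctan(2077/3) ≈ 89.92°
pole (s+581): 581 + j2077 → |·| = √(581²+2077²) = √4651490 ≈ 2156.7, ∠ = arctan(2077/581) ≈ 74.37°
∠H = 164.25° − 164.29° = -0.04°

-0.0°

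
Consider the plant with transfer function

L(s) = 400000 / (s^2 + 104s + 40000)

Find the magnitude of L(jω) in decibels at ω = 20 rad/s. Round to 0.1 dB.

20.1 dB

At s = jω = j20:
quadratic: (j20)² + 104·j20 + 40000 = 39600 + j2080 → |·| ≈ 39655, ∠ ≈ 3.01°
|L| = 400000 / 39655 ≈ 10.087
Gain = 20 log₁₀(10.087) ≈ 20.08 dB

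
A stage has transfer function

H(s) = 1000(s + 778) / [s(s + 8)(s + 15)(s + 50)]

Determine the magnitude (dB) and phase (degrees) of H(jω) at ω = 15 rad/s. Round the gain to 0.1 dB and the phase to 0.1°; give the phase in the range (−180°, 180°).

At s = jω = j15:
zero (s+778): 778 + j15 → |·| = √(778²+15²) = √605509 ≈ 778.14, ∠ = arctan(15/778) ≈ 1.10°
pole (s+8): 8 + j15 → |·| = √(8²+15²) = √289 ≈ 17, ∠ = arctan(15/8) ≈ 61.93°
pole (s+15): 15 + j15 → |·| = √(15²+15²) = √450 ≈ 21.213, ∠ = arctan(15/15) ≈ 45.00°
pole (s+50): 50 + j15 → |·| = √(50²+15²) = √2725 ≈ 52.202, ∠ = arctan(15/50) ≈ 16.70°
pole at origin: |s| = 15, ∠ = 90.00° (in denominator)
|H| = 1000 · 778.14 / 2.8238e+05 ≈ 2.7556
Gain = 20 log₁₀(2.7556) ≈ 8.80 dB
∠H = 1.10° − 213.63° = -212.53° ≡ 147.47° (principal value)

8.8 dB, 147.5°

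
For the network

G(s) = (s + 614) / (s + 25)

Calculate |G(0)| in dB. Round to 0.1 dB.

27.8 dB

G(0) = 614 / 25 = 24.56
20 log₁₀(24.56) ≈ 27.80 dB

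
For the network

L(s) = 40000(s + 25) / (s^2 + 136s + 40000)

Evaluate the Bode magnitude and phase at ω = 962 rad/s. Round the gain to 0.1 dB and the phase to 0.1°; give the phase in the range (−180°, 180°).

At s = jω = j962:
zero (s+25): 25 + j962 → |·| = √(25²+962²) = √926069 ≈ 962.32, ∠ = arctan(962/25) ≈ 88.51°
quadratic: (j962)² + 136·j962 + 40000 = -885444 + j130832 → |·| ≈ 8.9506e+05, ∠ ≈ 171.59°
|L| = 40000 · 962.32 / 8.9506e+05 ≈ 43.006
Gain = 20 log₁₀(43.006) ≈ 32.67 dB
∠L = 88.51° − 171.59° = -83.08°

32.7 dB, -83.1°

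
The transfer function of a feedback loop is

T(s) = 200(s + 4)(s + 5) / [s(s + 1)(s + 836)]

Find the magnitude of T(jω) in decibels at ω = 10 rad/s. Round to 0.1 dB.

At s = jω = j10:
zero (s+4): 4 + j10 → |·| = √(4²+10²) = √116 ≈ 10.77, ∠ = arctan(10/4) ≈ 68.20°
zero (s+5): 5 + j10 → |·| = √(5²+10²) = √125 ≈ 11.18, ∠ = arctan(10/5) ≈ 63.43°
pole (s+1): 1 + j10 → |·| = √(1²+10²) = √101 ≈ 10.05, ∠ = arctan(10/1) ≈ 84.29°
pole (s+836): 836 + j10 → |·| = √(836²+10²) = √698996 ≈ 836.06, ∠ = arctan(10/836) ≈ 0.69°
pole at origin: |s| = 10, ∠ = 90.00° (in denominator)
|T| = 200 · 120.41 / 84024 ≈ 0.28661
Gain = 20 log₁₀(0.28661) ≈ -10.85 dB

-10.9 dB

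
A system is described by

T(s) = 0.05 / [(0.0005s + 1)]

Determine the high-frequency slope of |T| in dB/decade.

Each pole contributes −20 dB/decade at high frequency; each zero contributes +20 dB/decade.
Net: 0 zero(s) − 1 pole(s) → -20 dB/decade.

-20 dB/decade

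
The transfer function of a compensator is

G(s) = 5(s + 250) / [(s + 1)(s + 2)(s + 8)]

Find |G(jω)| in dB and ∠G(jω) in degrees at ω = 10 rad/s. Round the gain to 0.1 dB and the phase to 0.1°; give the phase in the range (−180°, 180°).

-0.4 dB, 148.0°

At s = jω = j10:
zero (s+250): 250 + j10 → |·| = √(250²+10²) = √62600 ≈ 250.2, ∠ = arctan(10/250) ≈ 2.29°
pole (s+1): 1 + j10 → |·| = √(1²+10²) = √101 ≈ 10.05, ∠ = arctan(10/1) ≈ 84.29°
pole (s+2): 2 + j10 → |·| = √(2²+10²) = √104 ≈ 10.198, ∠ = arctan(10/2) ≈ 78.69°
pole (s+8): 8 + j10 → |·| = √(8²+10²) = √164 ≈ 12.806, ∠ = arctan(10/8) ≈ 51.34°
|G| = 5 · 250.2 / 1312.5 ≈ 0.95314
Gain = 20 log₁₀(0.95314) ≈ -0.42 dB
∠G = 2.29° − 214.32° = -212.03° ≡ 147.97° (principal value)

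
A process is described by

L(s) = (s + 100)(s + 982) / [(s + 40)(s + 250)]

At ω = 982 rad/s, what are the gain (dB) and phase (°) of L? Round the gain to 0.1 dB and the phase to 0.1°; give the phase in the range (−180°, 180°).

2.8 dB, -34.2°

At s = jω = j982:
zero (s+100): 100 + j982 → |·| = √(100²+982²) = √974324 ≈ 987.08, ∠ = arctan(982/100) ≈ 84.19°
zero (s+982): 982 + j982 → |·| = √(982²+982²) = √1928648 ≈ 1388.8, ∠ = arctan(982/982) ≈ 45.00°
pole (s+40): 40 + j982 → |·| = √(40²+982²) = √965924 ≈ 982.81, ∠ = arctan(982/40) ≈ 87.67°
pole (s+250): 250 + j982 → |·| = √(250²+982²) = √1026824 ≈ 1013.3, ∠ = arctan(982/250) ≈ 75.72°
|L| = 1 · 1.3709e+06 / 9.9588e+05 ≈ 1.3766
Gain = 20 log₁₀(1.3766) ≈ 2.78 dB
∠L = 129.19° − 163.39° = -34.20°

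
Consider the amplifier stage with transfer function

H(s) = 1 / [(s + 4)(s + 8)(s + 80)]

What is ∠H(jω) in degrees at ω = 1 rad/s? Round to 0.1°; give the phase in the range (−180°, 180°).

-21.9°

At s = jω = j1:
pole (s+4): 4 + j1 → |·| = √(4²+1²) = √17 ≈ 4.1231, ∠ = arctan(1/4) ≈ 14.04°
pole (s+8): 8 + j1 → |·| = √(8²+1²) = √65 ≈ 8.0623, ∠ = arctan(1/8) ≈ 7.13°
pole (s+80): 80 + j1 → |·| = √(80²+1²) = √6401 ≈ 80.006, ∠ = arctan(1/80) ≈ 0.72°
∠H = 0.00° − 21.89° = -21.89°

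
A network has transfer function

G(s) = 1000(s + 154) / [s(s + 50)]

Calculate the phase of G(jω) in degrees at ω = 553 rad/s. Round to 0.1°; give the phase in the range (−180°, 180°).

-100.4°

At s = jω = j553:
zero (s+154): 154 + j553 → |·| = √(154²+553²) = √329525 ≈ 574.04, ∠ = arctan(553/154) ≈ 74.44°
pole (s+50): 50 + j553 → |·| = √(50²+553²) = √308309 ≈ 555.26, ∠ = arctan(553/50) ≈ 84.83°
pole at origin: |s| = 553, ∠ = 90.00° (in denominator)
∠G = 74.44° − 174.83° = -100.39°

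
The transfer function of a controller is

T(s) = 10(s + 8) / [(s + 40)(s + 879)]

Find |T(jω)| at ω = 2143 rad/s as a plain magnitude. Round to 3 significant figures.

0.00432

At s = jω = j2143:
zero (s+8): 8 + j2143 → |·| = √(8²+2143²) = √4592513 ≈ 2143, ∠ = arctan(2143/8) ≈ 89.79°
pole (s+40): 40 + j2143 → |·| = √(40²+2143²) = √4594049 ≈ 2143.4, ∠ = arctan(2143/40) ≈ 88.93°
pole (s+879): 879 + j2143 → |·| = √(879²+2143²) = √5365090 ≈ 2316.3, ∠ = arctan(2143/879) ≈ 67.70°
|T| = 10 · 2143 / 4.9648e+06 ≈ 0.0043164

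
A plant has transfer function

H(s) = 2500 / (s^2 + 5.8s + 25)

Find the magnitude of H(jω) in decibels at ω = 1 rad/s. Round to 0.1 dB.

40.1 dB

At s = jω = j1:
quadratic: (j1)² + 5.8·j1 + 25 = 24 + j5.8 → |·| ≈ 24.691, ∠ ≈ 13.59°
|H| = 2500 / 24.691 ≈ 101.25
Gain = 20 log₁₀(101.25) ≈ 40.11 dB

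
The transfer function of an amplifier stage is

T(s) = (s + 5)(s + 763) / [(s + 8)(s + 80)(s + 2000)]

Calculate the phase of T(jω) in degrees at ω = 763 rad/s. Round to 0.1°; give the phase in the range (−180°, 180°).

At s = jω = j763:
zero (s+5): 5 + j763 → |·| = √(5²+763²) = √582194 ≈ 763.02, ∠ = arctan(763/5) ≈ 89.62°
zero (s+763): 763 + j763 → |·| = √(763²+763²) = √1164338 ≈ 1079, ∠ = arctan(763/763) ≈ 45.00°
pole (s+8): 8 + j763 → |·| = √(8²+763²) = √582233 ≈ 763.04, ∠ = arctan(763/8) ≈ 89.40°
pole (s+80): 80 + j763 → |·| = √(80²+763²) = √588569 ≈ 767.18, ∠ = arctan(763/80) ≈ 84.01°
pole (s+2000): 2000 + j763 → |·| = √(2000²+763²) = √4582169 ≈ 2140.6, ∠ = arctan(763/2000) ≈ 20.88°
∠T = 134.62° − 194.29° = -59.67°

-59.7°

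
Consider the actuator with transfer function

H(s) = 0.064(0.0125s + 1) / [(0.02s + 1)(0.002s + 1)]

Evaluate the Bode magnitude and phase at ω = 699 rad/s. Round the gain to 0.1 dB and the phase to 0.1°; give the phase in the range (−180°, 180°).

-32.6 dB, -56.9°

At ω = 699 rad/s:
zero (1 + j699·0.0125) = 1 + j8.7375 → |·| ≈ 8.7945, ∠ ≈ 83.47°
pole (1 + j699·0.02) = 1 + j13.98 → |·| ≈ 14.016, ∠ ≈ 85.91°
pole (1 + j699·0.002) = 1 + j1.398 → |·| ≈ 1.7188, ∠ ≈ 54.42°
|H| = 0.064 · 8.7945 / (14.016 · 1.7188) ≈ 0.023364
Gain = 20 log₁₀(0.023364) ≈ -32.63 dB
∠H = (83.47°) − (85.91° + 54.42°) = -56.86°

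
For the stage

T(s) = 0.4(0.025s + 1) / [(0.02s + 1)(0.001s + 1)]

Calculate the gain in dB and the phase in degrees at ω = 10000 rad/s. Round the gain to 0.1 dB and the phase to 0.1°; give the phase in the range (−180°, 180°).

-26.1 dB, -84.2°

At ω = 10000 rad/s:
zero (1 + j10000·0.025) = 1 + j250 → |·| ≈ 250, ∠ ≈ 89.77°
pole (1 + j10000·0.02) = 1 + j200 → |·| ≈ 200, ∠ ≈ 89.71°
pole (1 + j10000·0.001) = 1 + j10 → |·| ≈ 10.05, ∠ ≈ 84.29°
|T| = 0.4 · 250 / (200 · 10.05) ≈ 0.049751
Gain = 20 log₁₀(0.049751) ≈ -26.06 dB
∠T = (89.77°) − (89.71° + 84.29°) = -84.23°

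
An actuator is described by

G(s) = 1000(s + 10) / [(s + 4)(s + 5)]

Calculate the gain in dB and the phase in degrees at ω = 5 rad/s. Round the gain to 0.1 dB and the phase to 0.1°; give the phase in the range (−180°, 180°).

At s = jω = j5:
zero (s+10): 10 + j5 → |·| = √(10²+5²) = √125 ≈ 11.18, ∠ = arctan(5/10) ≈ 26.57°
pole (s+4): 4 + j5 → |·| = √(4²+5²) = √41 ≈ 6.4031, ∠ = arctan(5/4) ≈ 51.34°
pole (s+5): 5 + j5 → |·| = √(5²+5²) = √50 ≈ 7.0711, ∠ = arctan(5/5) ≈ 45.00°
|G| = 1000 · 11.18 / 45.277 ≈ 246.92
Gain = 20 log₁₀(246.92) ≈ 47.85 dB
∠G = 26.57° − 96.34° = -69.77°

47.9 dB, -69.8°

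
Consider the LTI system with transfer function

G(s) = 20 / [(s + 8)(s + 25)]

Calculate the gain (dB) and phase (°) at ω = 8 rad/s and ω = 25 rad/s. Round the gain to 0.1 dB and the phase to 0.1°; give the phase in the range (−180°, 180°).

ω = 8: -23.4 dB, -62.7°; ω = 25: -33.3 dB, -117.3°

At s = jω = j8:
pole (s+8): 8 + j8 → |·| = √(8²+8²) = √128 ≈ 11.314, ∠ = arctan(8/8) ≈ 45.00°
pole (s+25): 25 + j8 → |·| = √(25²+8²) = √689 ≈ 26.249, ∠ = arctan(8/25) ≈ 17.74°
|G| = 20 / 296.98 ≈ 0.067345
Gain = 20 log₁₀(0.067345) ≈ -23.43 dB
∠G = 0.00° − 62.74° = -62.74°

At s = jω = j25:
pole (s+8): 8 + j25 → |·| = √(8²+25²) = √689 ≈ 26.249, ∠ = arctan(25/8) ≈ 72.26°
pole (s+25): 25 + j25 → |·| = √(25²+25²) = √1250 ≈ 35.355, ∠ = arctan(25/25) ≈ 45.00°
|G| = 20 / 928.03 ≈ 0.021551
Gain = 20 log₁₀(0.021551) ≈ -33.33 dB
∠G = 0.00° − 117.26° = -117.26°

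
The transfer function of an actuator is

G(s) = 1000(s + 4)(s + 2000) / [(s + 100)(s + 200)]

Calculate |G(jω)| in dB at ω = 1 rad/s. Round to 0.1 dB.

At s = jω = j1:
zero (s+4): 4 + j1 → |·| = √(4²+1²) = √17 ≈ 4.1231, ∠ = arctan(1/4) ≈ 14.04°
zero (s+2000): 2000 + j1 → |·| = √(2000²+1²) = √4000001 ≈ 2000, ∠ = arctan(1/2000) ≈ 0.03°
pole (s+100): 100 + j1 → |·| = √(100²+1²) = √10001 ≈ 100, ∠ = arctan(1/100) ≈ 0.57°
pole (s+200): 200 + j1 → |·| = √(200²+1²) = √40001 ≈ 200, ∠ = arctan(1/200) ≈ 0.29°
|G| = 1000 · 8246.2 / 20000 ≈ 412.31
Gain = 20 log₁₀(412.31) ≈ 52.30 dB

52.3 dB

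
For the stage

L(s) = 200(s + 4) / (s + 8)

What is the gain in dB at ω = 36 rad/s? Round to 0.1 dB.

45.9 dB

At s = jω = j36:
zero (s+4): 4 + j36 → |·| = √(4²+36²) = √1312 ≈ 36.222, ∠ = arctan(36/4) ≈ 83.66°
pole (s+8): 8 + j36 → |·| = √(8²+36²) = √1360 ≈ 36.878, ∠ = arctan(36/8) ≈ 77.47°
|L| = 200 · 36.222 / 36.878 ≈ 196.44
Gain = 20 log₁₀(196.44) ≈ 45.86 dB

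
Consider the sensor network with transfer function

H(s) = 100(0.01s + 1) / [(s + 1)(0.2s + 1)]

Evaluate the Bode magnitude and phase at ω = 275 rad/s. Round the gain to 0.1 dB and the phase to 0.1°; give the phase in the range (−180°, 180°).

-34.3 dB, -108.7°

At ω = 275 rad/s:
zero (1 + j275·0.01) = 1 + j2.75 → |·| ≈ 2.9262, ∠ ≈ 70.02°
pole (1 + j275·1) = 1 + j275 → |·| ≈ 275, ∠ ≈ 89.79°
pole (1 + j275·0.2) = 1 + j55 → |·| ≈ 55.009, ∠ ≈ 88.96°
|H| = 100 · 2.9262 / (275 · 55.009) ≈ 0.019344
Gain = 20 log₁₀(0.019344) ≈ -34.27 dB
∠H = (70.02°) − (89.79° + 88.96°) = -108.73°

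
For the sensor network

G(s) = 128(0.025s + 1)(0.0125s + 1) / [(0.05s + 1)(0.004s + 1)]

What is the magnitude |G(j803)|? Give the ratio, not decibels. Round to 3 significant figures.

192

At ω = 803 rad/s:
zero (1 + j803·0.025) = 1 + j20.075 → |·| ≈ 20.1, ∠ ≈ 87.15°
zero (1 + j803·0.0125) = 1 + j10.0375 → |·| ≈ 10.087, ∠ ≈ 84.31°
pole (1 + j803·0.05) = 1 + j40.15 → |·| ≈ 40.162, ∠ ≈ 88.57°
pole (1 + j803·0.004) = 1 + j3.212 → |·| ≈ 3.3641, ∠ ≈ 72.71°
|G| = 128 · 20.1 · 10.087 / (40.162 · 3.3641) ≈ 192.08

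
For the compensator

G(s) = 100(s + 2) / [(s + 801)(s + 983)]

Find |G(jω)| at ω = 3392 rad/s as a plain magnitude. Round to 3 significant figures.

At s = jω = j3392:
zero (s+2): 2 + j3392 → |·| = √(2²+3392²) = √11505668 ≈ 3392, ∠ = arctan(3392/2) ≈ 89.97°
pole (s+801): 801 + j3392 → |·| = √(801²+3392²) = √12147265 ≈ 3485.3, ∠ = arctan(3392/801) ≈ 76.71°
pole (s+983): 983 + j3392 → |·| = √(983²+3392²) = √12471953 ≈ 3531.6, ∠ = arctan(3392/983) ≈ 73.84°
|G| = 100 · 3392 / 1.2309e+07 ≈ 0.027557

0.0276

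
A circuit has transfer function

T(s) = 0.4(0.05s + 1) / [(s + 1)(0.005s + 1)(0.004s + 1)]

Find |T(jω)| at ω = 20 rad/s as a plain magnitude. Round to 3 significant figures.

At ω = 20 rad/s:
zero (1 + j20·0.05) = 1 + j1 → |·| ≈ 1.4142, ∠ ≈ 45.00°
pole (1 + j20·1) = 1 + j20 → |·| ≈ 20.025, ∠ ≈ 87.14°
pole (1 + j20·0.005) = 1 + j0.1 → |·| ≈ 1.005, ∠ ≈ 5.71°
pole (1 + j20·0.004) = 1 + j0.08 → |·| ≈ 1.0032, ∠ ≈ 4.57°
|T| = 0.4 · 1.4142 / (20.025 · 1.005 · 1.0032) ≈ 0.028018

0.0280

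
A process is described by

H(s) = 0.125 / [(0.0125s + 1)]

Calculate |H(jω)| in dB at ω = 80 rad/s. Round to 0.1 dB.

-21.1 dB

At ω = 80 rad/s:
pole (1 + j80·0.0125) = 1 + j1 → |·| ≈ 1.4142, ∠ ≈ 45.00°
|H| = 0.125 · 1 / (1.4142) ≈ 0.088389
Gain = 20 log₁₀(0.088389) ≈ -21.07 dB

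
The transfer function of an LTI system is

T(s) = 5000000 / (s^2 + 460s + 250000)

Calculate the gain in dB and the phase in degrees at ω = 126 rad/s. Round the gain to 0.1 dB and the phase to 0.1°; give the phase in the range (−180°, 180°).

At s = jω = j126:
quadratic: (j126)² + 460·j126 + 250000 = 234124 + j57960 → |·| ≈ 2.4119e+05, ∠ ≈ 13.90°
|T| = 5000000 / 2.4119e+05 ≈ 20.731
Gain = 20 log₁₀(20.731) ≈ 26.33 dB
∠T = 0.00° − 13.90° = -13.90°

26.3 dB, -13.9°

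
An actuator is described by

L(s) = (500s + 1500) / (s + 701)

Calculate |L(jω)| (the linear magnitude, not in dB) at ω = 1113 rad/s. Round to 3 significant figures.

Substitute s = j1113:
Numerator: 500(j1113) + 1500 = 1500 + j556500
Denominator: (j1113) + 701 = 701 + j1113
|N| = √(1500² + 556500²) ≈ 5.565e+05, ∠N ≈ 89.85°
|D| = √(701² + 1113²) ≈ 1315.4, ∠D ≈ 57.80°
|L| = 5.565e+05 / 1315.4 ≈ 423.07

423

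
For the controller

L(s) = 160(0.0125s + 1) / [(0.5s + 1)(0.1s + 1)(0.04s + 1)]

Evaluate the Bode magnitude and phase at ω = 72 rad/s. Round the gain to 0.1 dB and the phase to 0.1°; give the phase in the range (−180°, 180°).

At ω = 72 rad/s:
zero (1 + j72·0.0125) = 1 + j0.9 → |·| ≈ 1.3454, ∠ ≈ 41.99°
pole (1 + j72·0.5) = 1 + j36 → |·| ≈ 36.014, ∠ ≈ 88.41°
pole (1 + j72·0.1) = 1 + j7.2 → |·| ≈ 7.2691, ∠ ≈ 82.09°
pole (1 + j72·0.04) = 1 + j2.88 → |·| ≈ 3.0487, ∠ ≈ 70.85°
|L| = 160 · 1.3454 / (36.014 · 7.2691 · 3.0487) ≈ 0.26971
Gain = 20 log₁₀(0.26971) ≈ -11.38 dB
∠L = (41.99°) − (88.41° + 82.09° + 70.85°) = -199.36° ≡ 160.64° (principal value)

-11.4 dB, 160.6°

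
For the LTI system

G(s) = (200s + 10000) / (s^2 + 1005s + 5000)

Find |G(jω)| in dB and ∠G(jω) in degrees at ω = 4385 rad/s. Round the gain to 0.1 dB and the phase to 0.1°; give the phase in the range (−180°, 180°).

-27.0 dB, -77.7°

Substitute s = j4385:
Numerator: 200(j4385) + 10000 = 10000 + j877000
Denominator: (j4385)^2 + 1005(j4385) + 5000 = -19223225 + j4406925
|N| = √(10000² + 877000²) ≈ 8.7706e+05, ∠N ≈ 89.35°
|D| = √(19223225² + 4406925²) ≈ 1.9722e+07, ∠D ≈ 167.09°
|G| = 8.7706e+05 / 1.9722e+07 ≈ 0.044471
Gain = 20 log₁₀(0.044471) ≈ -27.04 dB
∠G = 89.35° − 167.09° = -77.74°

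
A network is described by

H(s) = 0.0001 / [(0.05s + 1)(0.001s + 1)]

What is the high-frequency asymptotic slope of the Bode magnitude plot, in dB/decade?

-40 dB/decade

Each pole contributes −20 dB/decade at high frequency; each zero contributes +20 dB/decade.
Net: 0 zero(s) − 2 pole(s) → -40 dB/decade.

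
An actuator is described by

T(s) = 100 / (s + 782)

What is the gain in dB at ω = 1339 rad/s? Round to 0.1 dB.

-23.8 dB

Substitute s = j1339:
Numerator: 100 = 100 + j0
Denominator: (j1339) + 782 = 782 + j1339
|N| = √(100² + 0²) ≈ 100, ∠N ≈ 0.00°
|D| = √(782² + 1339²) ≈ 1550.6, ∠D ≈ 59.71°
|T| = 100 / 1550.6 ≈ 0.064491
Gain = 20 log₁₀(0.064491) ≈ -23.81 dB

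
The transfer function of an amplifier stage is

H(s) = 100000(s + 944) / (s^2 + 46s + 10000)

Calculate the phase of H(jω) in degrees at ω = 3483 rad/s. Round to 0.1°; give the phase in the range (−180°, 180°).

At s = jω = j3483:
zero (s+944): 944 + j3483 → |·| = √(944²+3483²) = √13022425 ≈ 3608.7, ∠ = arctan(3483/944) ≈ 74.84°
quadratic: (j3483)² + 46·j3483 + 10000 = -12121289 + j160218 → |·| ≈ 1.2122e+07, ∠ ≈ 179.24°
∠H = 74.84° − 179.24° = -104.40°

-104.4°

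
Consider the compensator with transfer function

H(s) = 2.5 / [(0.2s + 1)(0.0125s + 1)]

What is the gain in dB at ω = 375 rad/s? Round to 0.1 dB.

-43.2 dB

At ω = 375 rad/s:
pole (1 + j375·0.2) = 1 + j75 → |·| ≈ 75.007, ∠ ≈ 89.24°
pole (1 + j375·0.0125) = 1 + j4.6875 → |·| ≈ 4.793, ∠ ≈ 77.96°
|H| = 2.5 · 1 / (75.007 · 4.793) ≈ 0.0069539
Gain = 20 log₁₀(0.0069539) ≈ -43.16 dB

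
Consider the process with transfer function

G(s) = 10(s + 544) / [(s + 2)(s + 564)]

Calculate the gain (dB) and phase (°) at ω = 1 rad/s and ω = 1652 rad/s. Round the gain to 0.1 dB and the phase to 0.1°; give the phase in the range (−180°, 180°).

ω = 1: 12.7 dB, -26.6°; ω = 1652: -44.4 dB, -89.3°

At s = jω = j1:
zero (s+544): 544 + j1 → |·| = √(544²+1²) = √295937 ≈ 544, ∠ = arctan(1/544) ≈ 0.11°
pole (s+2): 2 + j1 → |·| = √(2²+1²) = √5 ≈ 2.2361, ∠ = arctan(1/2) ≈ 26.57°
pole (s+564): 564 + j1 → |·| = √(564²+1²) = √318097 ≈ 564, ∠ = arctan(1/564) ≈ 0.10°
|G| = 10 · 544 / 1261.2 ≈ 4.3134
Gain = 20 log₁₀(4.3134) ≈ 12.70 dB
∠G = 0.11° − 26.67° = -26.56°

At s = jω = j1652:
zero (s+544): 544 + j1652 → |·| = √(544²+1652²) = √3025040 ≈ 1739.3, ∠ = arctan(1652/544) ≈ 71.77°
pole (s+2): 2 + j1652 → |·| = √(2²+1652²) = √2729108 ≈ 1652, ∠ = arctan(1652/2) ≈ 89.93°
pole (s+564): 564 + j1652 → |·| = √(564²+1652²) = √3047200 ≈ 1745.6, ∠ = arctan(1652/564) ≈ 71.15°
|G| = 10 · 1739.3 / 2.8837e+06 ≈ 0.0060315
Gain = 20 log₁₀(0.0060315) ≈ -44.39 dB
∠G = 71.77° − 161.08° = -89.31°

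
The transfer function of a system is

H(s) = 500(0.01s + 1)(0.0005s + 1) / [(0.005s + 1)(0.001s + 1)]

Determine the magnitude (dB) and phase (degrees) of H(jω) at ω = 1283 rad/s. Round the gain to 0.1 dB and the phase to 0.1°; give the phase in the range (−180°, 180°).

57.2 dB, -15.0°

At ω = 1283 rad/s:
zero (1 + j1283·0.01) = 1 + j12.83 → |·| ≈ 12.869, ∠ ≈ 85.54°
zero (1 + j1283·0.0005) = 1 + j0.6415 → |·| ≈ 1.1881, ∠ ≈ 32.68°
pole (1 + j1283·0.005) = 1 + j6.415 → |·| ≈ 6.4925, ∠ ≈ 81.14°
pole (1 + j1283·0.001) = 1 + j1.283 → |·| ≈ 1.6267, ∠ ≈ 52.07°
|H| = 500 · 12.869 · 1.1881 / (6.4925 · 1.6267) ≈ 723.85
Gain = 20 log₁₀(723.85) ≈ 57.19 dB
∠H = (85.54° + 32.68°) − (81.14° + 52.07°) = -14.99°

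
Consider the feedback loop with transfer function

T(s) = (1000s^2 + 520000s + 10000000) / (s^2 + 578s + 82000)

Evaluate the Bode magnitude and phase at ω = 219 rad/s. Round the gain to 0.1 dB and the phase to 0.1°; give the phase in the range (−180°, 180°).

Substitute s = j219:
Numerator: 1000(j219)^2 + 520000(j219) + 10000000 = -37961000 + j113880000
Denominator: (j219)^2 + 578(j219) + 82000 = 34039 + j126582
|N| = √(37961000² + 113880000²) ≈ 1.2004e+08, ∠N ≈ 108.44°
|D| = √(34039² + 126582²) ≈ 1.3108e+05, ∠D ≈ 74.95°
|T| = 1.2004e+08 / 1.3108e+05 ≈ 915.78
Gain = 20 log₁₀(915.78) ≈ 59.24 dB
∠T = 108.44° − 74.95° = 33.49°

59.2 dB, 33.5°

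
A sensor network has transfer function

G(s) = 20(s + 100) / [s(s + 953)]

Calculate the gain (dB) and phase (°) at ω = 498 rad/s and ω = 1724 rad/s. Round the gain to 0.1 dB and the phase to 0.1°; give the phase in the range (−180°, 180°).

ω = 498: -34.4 dB, -38.9°; ω = 1724: -39.9 dB, -64.4°

At s = jω = j498:
zero (s+100): 100 + j498 → |·| = √(100²+498²) = √258004 ≈ 507.94, ∠ = arctan(498/100) ≈ 78.65°
pole (s+953): 953 + j498 → |·| = √(953²+498²) = √1156213 ≈ 1075.3, ∠ = arctan(498/953) ≈ 27.59°
pole at origin: |s| = 498, ∠ = 90.00° (in denominator)
|G| = 20 · 507.94 / 5.355e+05 ≈ 0.018971
Gain = 20 log₁₀(0.018971) ≈ -34.44 dB
∠G = 78.65° − 117.59° = -38.94°

At s = jω = j1724:
zero (s+100): 100 + j1724 → |·| = √(100²+1724²) = √2982176 ≈ 1726.9, ∠ = arctan(1724/100) ≈ 86.68°
pole (s+953): 953 + j1724 → |·| = √(953²+1724²) = √3880385 ≈ 1969.9, ∠ = arctan(1724/953) ≈ 61.07°
pole at origin: |s| = 1724, ∠ = 90.00° (in denominator)
|G| = 20 · 1726.9 / 3.3961e+06 ≈ 0.01017
Gain = 20 log₁₀(0.01017) ≈ -39.85 dB
∠G = 86.68° − 151.07° = -64.39°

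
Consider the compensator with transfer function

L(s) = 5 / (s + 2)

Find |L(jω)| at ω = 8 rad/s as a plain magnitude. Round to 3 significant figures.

At s = jω = j8:
pole (s+2): 2 + j8 → |·| = √(2²+8²) = √68 ≈ 8.2462, ∠ = arctan(8/2) ≈ 75.96°
|L| = 5 / 8.2462 ≈ 0.60634

0.606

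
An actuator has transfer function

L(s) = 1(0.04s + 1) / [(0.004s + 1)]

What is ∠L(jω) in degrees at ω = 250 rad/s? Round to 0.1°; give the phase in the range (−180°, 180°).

39.3°

At ω = 250 rad/s:
zero (1 + j250·0.04) = 1 + j10 → |·| ≈ 10.05, ∠ ≈ 84.29°
pole (1 + j250·0.004) = 1 + j1 → |·| ≈ 1.4142, ∠ ≈ 45.00°
∠L = (84.29°) − (45.00°) = 39.29°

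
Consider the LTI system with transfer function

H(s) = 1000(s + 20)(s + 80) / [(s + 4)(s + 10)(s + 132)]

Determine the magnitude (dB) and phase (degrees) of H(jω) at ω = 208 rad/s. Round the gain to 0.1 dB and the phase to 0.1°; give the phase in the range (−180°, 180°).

12.8 dB, -80.3°

At s = jω = j208:
zero (s+20): 20 + j208 → |·| = √(20²+208²) = √43664 ≈ 208.96, ∠ = arctan(208/20) ≈ 84.51°
zero (s+80): 80 + j208 → |·| = √(80²+208²) = √49664 ≈ 222.85, ∠ = arctan(208/80) ≈ 68.96°
pole (s+4): 4 + j208 → |·| = √(4²+208²) = √43280 ≈ 208.04, ∠ = arctan(208/4) ≈ 88.90°
pole (s+10): 10 + j208 → |·| = √(10²+208²) = √43364 ≈ 208.24, ∠ = arctan(208/10) ≈ 87.25°
pole (s+132): 132 + j208 → |·| = √(132²+208²) = √60688 ≈ 246.35, ∠ = arctan(208/132) ≈ 57.60°
|H| = 1000 · 46567 / 1.0672e+07 ≈ 4.3635
Gain = 20 log₁₀(4.3635) ≈ 12.80 dB
∠H = 153.47° − 233.75° = -80.28°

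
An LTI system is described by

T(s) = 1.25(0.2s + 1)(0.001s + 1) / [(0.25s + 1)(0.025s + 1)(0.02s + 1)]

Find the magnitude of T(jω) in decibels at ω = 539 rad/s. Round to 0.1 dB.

-42.2 dB

At ω = 539 rad/s:
zero (1 + j539·0.2) = 1 + j107.8 → |·| ≈ 107.8, ∠ ≈ 89.47°
zero (1 + j539·0.001) = 1 + j0.539 → |·| ≈ 1.136, ∠ ≈ 28.32°
pole (1 + j539·0.25) = 1 + j134.75 → |·| ≈ 134.75, ∠ ≈ 89.57°
pole (1 + j539·0.025) = 1 + j13.475 → |·| ≈ 13.512, ∠ ≈ 85.76°
pole (1 + j539·0.02) = 1 + j10.78 → |·| ≈ 10.826, ∠ ≈ 84.70°
|T| = 1.25 · 107.8 · 1.136 / (134.75 · 13.512 · 10.826) ≈ 0.0077659
Gain = 20 log₁₀(0.0077659) ≈ -42.20 dB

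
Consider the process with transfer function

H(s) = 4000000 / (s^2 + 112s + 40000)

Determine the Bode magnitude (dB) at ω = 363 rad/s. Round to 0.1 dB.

At s = jω = j363:
quadratic: (j363)² + 112·j363 + 40000 = -91769 + j40656 → |·| ≈ 1.0037e+05, ∠ ≈ 156.11°
|H| = 4000000 / 1.0037e+05 ≈ 39.853
Gain = 20 log₁₀(39.853) ≈ 32.01 dB

32.0 dB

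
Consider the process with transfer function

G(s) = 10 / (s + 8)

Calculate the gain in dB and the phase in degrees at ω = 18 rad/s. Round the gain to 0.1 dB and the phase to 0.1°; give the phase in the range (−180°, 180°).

At s = jω = j18:
pole (s+8): 8 + j18 → |·| = √(8²+18²) = √388 ≈ 19.698, ∠ = arctan(18/8) ≈ 66.04°
|G| = 10 / 19.698 ≈ 0.50767
Gain = 20 log₁₀(0.50767) ≈ -5.89 dB
∠G = 0.00° − 66.04° = -66.04°

-5.9 dB, -66.0°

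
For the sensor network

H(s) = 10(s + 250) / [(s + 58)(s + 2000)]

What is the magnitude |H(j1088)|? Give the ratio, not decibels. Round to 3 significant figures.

0.00450

At s = jω = j1088:
zero (s+250): 250 + j1088 → |·| = √(250²+1088²) = √1246244 ≈ 1116.4, ∠ = arctan(1088/250) ≈ 77.06°
pole (s+58): 58 + j1088 → |·| = √(58²+1088²) = √1187108 ≈ 1089.5, ∠ = arctan(1088/58) ≈ 86.95°
pole (s+2000): 2000 + j1088 → |·| = √(2000²+1088²) = √5183744 ≈ 2276.8, ∠ = arctan(1088/2000) ≈ 28.55°
|H| = 10 · 1116.4 / 2.4806e+06 ≈ 0.0045005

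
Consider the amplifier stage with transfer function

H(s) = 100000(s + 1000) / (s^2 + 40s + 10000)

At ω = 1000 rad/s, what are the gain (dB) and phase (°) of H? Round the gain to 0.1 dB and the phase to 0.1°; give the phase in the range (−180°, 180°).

At s = jω = j1000:
zero (s+1000): 1000 + j1000 → |·| = √(1000²+1000²) = √2000000 ≈ 1414.2, ∠ = arctan(1000/1000) ≈ 45.00°
quadratic: (j1000)² + 40·j1000 + 10000 = -990000 + j40000 → |·| ≈ 9.9081e+05, ∠ ≈ 177.69°
|H| = 100000 · 1414.2 / 9.9081e+05 ≈ 142.73
Gain = 20 log₁₀(142.73) ≈ 43.09 dB
∠H = 45.00° − 177.69° = -132.69°

43.1 dB, -132.7°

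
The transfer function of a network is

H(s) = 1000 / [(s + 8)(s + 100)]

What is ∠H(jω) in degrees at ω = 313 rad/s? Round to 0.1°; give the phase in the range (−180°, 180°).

At s = jω = j313:
pole (s+8): 8 + j313 → |·| = √(8²+313²) = √98033 ≈ 313.1, ∠ = arctan(313/8) ≈ 88.54°
pole (s+100): 100 + j313 → |·| = √(100²+313²) = √107969 ≈ 328.59, ∠ = arctan(313/100) ≈ 72.28°
∠H = 0.00° − 160.82° = -160.82°

-160.8°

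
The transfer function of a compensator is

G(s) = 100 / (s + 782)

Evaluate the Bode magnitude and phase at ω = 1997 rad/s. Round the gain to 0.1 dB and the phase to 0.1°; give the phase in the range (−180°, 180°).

-26.6 dB, -68.6°

At s = jω = j1997:
pole (s+782): 782 + j1997 → |·| = √(782²+1997²) = √4599533 ≈ 2144.7, ∠ = arctan(1997/782) ≈ 68.62°
|G| = 100 / 2144.7 ≈ 0.046627
Gain = 20 log₁₀(0.046627) ≈ -26.63 dB
∠G = 0.00° − 68.62° = -68.62°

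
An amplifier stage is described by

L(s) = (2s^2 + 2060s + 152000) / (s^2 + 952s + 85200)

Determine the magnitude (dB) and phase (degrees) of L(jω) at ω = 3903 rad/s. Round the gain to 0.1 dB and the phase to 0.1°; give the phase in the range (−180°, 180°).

Substitute s = j3903:
Numerator: 2(j3903)^2 + 2060(j3903) + 152000 = -30314818 + j8040180
Denominator: (j3903)^2 + 952(j3903) + 85200 = -15148209 + j3715656
|N| = √(30314818² + 8040180²) ≈ 3.1363e+07, ∠N ≈ 165.15°
|D| = √(15148209² + 3715656²) ≈ 1.5597e+07, ∠D ≈ 166.22°
|L| = 3.1363e+07 / 1.5597e+07 ≈ 2.0108
Gain = 20 log₁₀(2.0108) ≈ 6.07 dB
∠L = 165.15° − 166.22° = -1.07°

6.1 dB, -1.1°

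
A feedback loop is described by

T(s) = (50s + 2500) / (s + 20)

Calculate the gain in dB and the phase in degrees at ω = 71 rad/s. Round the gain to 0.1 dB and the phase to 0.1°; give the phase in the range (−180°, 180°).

Substitute s = j71:
Numerator: 50(j71) + 2500 = 2500 + j3550
Denominator: (j71) + 20 = 20 + j71
|N| = √(2500² + 3550²) ≈ 4341.9, ∠N ≈ 54.85°
|D| = √(20² + 71²) ≈ 73.763, ∠D ≈ 74.27°
|T| = 4341.9 / 73.763 ≈ 58.863
Gain = 20 log₁₀(58.863) ≈ 35.40 dB
∠T = 54.85° − 74.27° = -19.42°

35.4 dB, -19.4°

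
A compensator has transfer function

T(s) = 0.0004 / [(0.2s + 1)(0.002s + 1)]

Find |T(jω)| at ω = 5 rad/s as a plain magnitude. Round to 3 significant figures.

At ω = 5 rad/s:
pole (1 + j5·0.2) = 1 + j1 → |·| ≈ 1.4142, ∠ ≈ 45.00°
pole (1 + j5·0.002) = 1 + j0.01 → |·| ≈ 1, ∠ ≈ 0.57°
|T| = 0.0004 · 1 / (1.4142 · 1) ≈ 0.00028285

0.000283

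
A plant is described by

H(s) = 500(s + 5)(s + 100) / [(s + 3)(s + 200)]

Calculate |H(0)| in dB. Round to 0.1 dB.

52.4 dB

H(0) = 500·5·100 / (3·200) ≈ 416.67
20 log₁₀(416.67) ≈ 52.40 dB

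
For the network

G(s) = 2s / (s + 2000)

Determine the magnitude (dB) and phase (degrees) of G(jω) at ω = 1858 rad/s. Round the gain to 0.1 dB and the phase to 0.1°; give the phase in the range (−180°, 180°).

2.7 dB, 47.1°

At s = jω = j1858:
zero at origin: s = j1858 → |·| = 1858, ∠ = 90.00°
pole (s+2000): 2000 + j1858 → |·| = √(2000²+1858²) = √7452164 ≈ 2729.9, ∠ = arctan(1858/2000) ≈ 42.89°
|G| = 2 · 1858 / 2729.9 ≈ 1.3612
Gain = 20 log₁₀(1.3612) ≈ 2.68 dB
∠G = 90.00° − 42.89° = 47.11°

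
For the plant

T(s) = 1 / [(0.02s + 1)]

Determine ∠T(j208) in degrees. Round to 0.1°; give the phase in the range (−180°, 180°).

-76.5°

At ω = 208 rad/s:
pole (1 + j208·0.02) = 1 + j4.16 → |·| ≈ 4.2785, ∠ ≈ 76.48°
∠T = (0°) − (76.48°) = -76.48°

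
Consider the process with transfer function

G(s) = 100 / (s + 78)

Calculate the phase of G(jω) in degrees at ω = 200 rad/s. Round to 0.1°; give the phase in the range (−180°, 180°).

Substitute s = j200:
Numerator: 100 = 100 + j0
Denominator: (j200) + 78 = 78 + j200
|N| = √(100² + 0²) ≈ 100, ∠N ≈ 0.00°
|D| = √(78² + 200²) ≈ 214.67, ∠D ≈ 68.69°
∠G = 0.00° − 68.69° = -68.69°

-68.7°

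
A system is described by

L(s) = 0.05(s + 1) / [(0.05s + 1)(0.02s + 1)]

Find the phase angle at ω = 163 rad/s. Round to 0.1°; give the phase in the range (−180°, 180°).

At ω = 163 rad/s:
zero (1 + j163·1) = 1 + j163 → |·| ≈ 163, ∠ ≈ 89.65°
pole (1 + j163·0.05) = 1 + j8.15 → |·| ≈ 8.2111, ∠ ≈ 83.00°
pole (1 + j163·0.02) = 1 + j3.26 → |·| ≈ 3.4099, ∠ ≈ 72.95°
∠L = (89.65°) − (83.00° + 72.95°) = -66.30°

-66.3°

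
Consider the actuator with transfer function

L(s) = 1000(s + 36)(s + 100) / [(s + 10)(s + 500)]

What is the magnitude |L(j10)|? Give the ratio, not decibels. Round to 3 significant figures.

At s = jω = j10:
zero (s+36): 36 + j10 → |·| = √(36²+10²) = √1396 ≈ 37.363, ∠ = arctan(10/36) ≈ 15.52°
zero (s+100): 100 + j10 → |·| = √(100²+10²) = √10100 ≈ 100.5, ∠ = arctan(10/100) ≈ 5.71°
pole (s+10): 10 + j10 → |·| = √(10²+10²) = √200 ≈ 14.142, ∠ = arctan(10/10) ≈ 45.00°
pole (s+500): 500 + j10 → |·| = √(500²+10²) = √250100 ≈ 500.1, ∠ = arctan(10/500) ≈ 1.15°
|L| = 1000 · 3755 / 7072.4 ≈ 530.94

531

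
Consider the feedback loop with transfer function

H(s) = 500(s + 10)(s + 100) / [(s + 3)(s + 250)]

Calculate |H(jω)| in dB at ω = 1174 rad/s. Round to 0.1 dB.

53.8 dB

At s = jω = j1174:
zero (s+10): 10 + j1174 → |·| = √(10²+1174²) = √1378376 ≈ 1174, ∠ = arctan(1174/10) ≈ 89.51°
zero (s+100): 100 + j1174 → |·| = √(100²+1174²) = √1388276 ≈ 1178.3, ∠ = arctan(1174/100) ≈ 85.13°
pole (s+3): 3 + j1174 → |·| = √(3²+1174²) = √1378285 ≈ 1174, ∠ = arctan(1174/3) ≈ 89.85°
pole (s+250): 250 + j1174 → |·| = √(250²+1174²) = √1440776 ≈ 1200.3, ∠ = arctan(1174/250) ≈ 77.98°
|H| = 500 · 1.3833e+06 / 1.4092e+06 ≈ 490.81
Gain = 20 log₁₀(490.81) ≈ 53.82 dB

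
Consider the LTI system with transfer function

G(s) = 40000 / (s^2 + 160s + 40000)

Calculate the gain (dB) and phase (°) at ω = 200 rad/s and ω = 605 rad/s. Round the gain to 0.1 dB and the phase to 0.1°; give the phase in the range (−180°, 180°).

At s = jω = j200:
quadratic: (j200)² + 160·j200 + 40000 = 0 + j32000 → |·| ≈ 32000, ∠ ≈ 90.00°
|G| = 40000 / 32000 ≈ 1.25
Gain = 20 log₁₀(1.25) ≈ 1.94 dB
∠G = 0.00° − 90.00° = -90.00°

At s = jω = j605:
quadratic: (j605)² + 160·j605 + 40000 = -326025 + j96800 → |·| ≈ 3.4009e+05, ∠ ≈ 163.46°
|G| = 40000 / 3.4009e+05 ≈ 0.11762
Gain = 20 log₁₀(0.11762) ≈ -18.59 dB
∠G = 0.00° − 163.46° = -163.46°

ω = 200: 1.9 dB, -90.0°; ω = 605: -18.6 dB, -163.5°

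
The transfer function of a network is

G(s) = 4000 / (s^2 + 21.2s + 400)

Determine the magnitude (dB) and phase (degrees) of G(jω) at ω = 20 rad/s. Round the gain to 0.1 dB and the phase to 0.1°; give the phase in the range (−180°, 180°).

At s = jω = j20:
quadratic: (j20)² + 21.2·j20 + 400 = 0 + j424 → |·| ≈ 424, ∠ ≈ 90.00°
|G| = 4000 / 424 ≈ 9.434
Gain = 20 log₁₀(9.434) ≈ 19.49 dB
∠G = 0.00° − 90.00° = -90.00°

19.5 dB, -90.0°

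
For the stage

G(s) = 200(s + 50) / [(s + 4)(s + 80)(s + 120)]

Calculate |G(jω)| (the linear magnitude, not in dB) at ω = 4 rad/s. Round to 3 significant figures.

At s = jω = j4:
zero (s+50): 50 + j4 → |·| = √(50²+4²) = √2516 ≈ 50.16, ∠ = arctan(4/50) ≈ 4.57°
pole (s+4): 4 + j4 → |·| = √(4²+4²) = √32 ≈ 5.6569, ∠ = arctan(4/4) ≈ 45.00°
pole (s+80): 80 + j4 → |·| = √(80²+4²) = √6416 ≈ 80.1, ∠ = arctan(4/80) ≈ 2.86°
pole (s+120): 120 + j4 → |·| = √(120²+4²) = √14416 ≈ 120.07, ∠ = arctan(4/120) ≈ 1.91°
|G| = 200 · 50.16 / 54406 ≈ 0.18439

0.184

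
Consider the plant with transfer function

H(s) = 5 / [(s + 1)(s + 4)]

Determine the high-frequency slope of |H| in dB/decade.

Each pole contributes −20 dB/decade at high frequency; each zero contributes +20 dB/decade.
Net: 0 zero(s) − 2 pole(s) → -40 dB/decade.

-40 dB/decade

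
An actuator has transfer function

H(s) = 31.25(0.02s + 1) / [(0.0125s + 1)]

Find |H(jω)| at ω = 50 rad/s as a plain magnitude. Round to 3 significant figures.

At ω = 50 rad/s:
zero (1 + j50·0.02) = 1 + j1 → |·| ≈ 1.4142, ∠ ≈ 45.00°
pole (1 + j50·0.0125) = 1 + j0.625 → |·| ≈ 1.1792, ∠ ≈ 32.01°
|H| = 31.25 · 1.4142 / (1.1792) ≈ 37.478

37.5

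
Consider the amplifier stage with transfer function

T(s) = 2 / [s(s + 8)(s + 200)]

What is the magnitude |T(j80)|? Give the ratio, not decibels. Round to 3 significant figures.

1.44e-06

At s = jω = j80:
pole (s+8): 8 + j80 → |·| = √(8²+80²) = √6464 ≈ 80.399, ∠ = arctan(80/8) ≈ 84.29°
pole (s+200): 200 + j80 → |·| = √(200²+80²) = √46400 ≈ 215.41, ∠ = arctan(80/200) ≈ 21.80°
pole at origin: |s| = 80, ∠ = 90.00° (in denominator)
|T| = 2 / 1.3855e+06 ≈ 1.4435e-06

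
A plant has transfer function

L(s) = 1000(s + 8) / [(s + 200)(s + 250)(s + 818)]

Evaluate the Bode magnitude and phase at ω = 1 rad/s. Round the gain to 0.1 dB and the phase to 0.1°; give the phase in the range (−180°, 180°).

-74.1 dB, 6.5°

At s = jω = j1:
zero (s+8): 8 + j1 → |·| = √(8²+1²) = √65 ≈ 8.0623, ∠ = arctan(1/8) ≈ 7.13°
pole (s+200): 200 + j1 → |·| = √(200²+1²) = √40001 ≈ 200, ∠ = arctan(1/200) ≈ 0.29°
pole (s+250): 250 + j1 → |·| = √(250²+1²) = √62501 ≈ 250, ∠ = arctan(1/250) ≈ 0.23°
pole (s+818): 818 + j1 → |·| = √(818²+1²) = √669125 ≈ 818, ∠ = arctan(1/818) ≈ 0.07°
|L| = 1000 · 8.0623 / 4.09e+07 ≈ 0.00019712
Gain = 20 log₁₀(0.00019712) ≈ -74.11 dB
∠L = 7.13° − 0.59° = 6.54°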